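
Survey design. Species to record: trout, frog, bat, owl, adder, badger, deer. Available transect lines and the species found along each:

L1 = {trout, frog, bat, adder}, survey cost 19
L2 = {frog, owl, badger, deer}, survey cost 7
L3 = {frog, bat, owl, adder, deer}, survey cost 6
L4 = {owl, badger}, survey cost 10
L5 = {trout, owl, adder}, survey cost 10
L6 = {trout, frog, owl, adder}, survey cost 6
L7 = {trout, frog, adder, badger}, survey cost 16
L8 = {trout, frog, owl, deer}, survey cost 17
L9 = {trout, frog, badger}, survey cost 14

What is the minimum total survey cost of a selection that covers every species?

L2, L3, L6 cover every species at survey cost 7 + 6 + 6 = 19.
Any cover uses at least 2 transects; among all covering selections none totals below 19.

19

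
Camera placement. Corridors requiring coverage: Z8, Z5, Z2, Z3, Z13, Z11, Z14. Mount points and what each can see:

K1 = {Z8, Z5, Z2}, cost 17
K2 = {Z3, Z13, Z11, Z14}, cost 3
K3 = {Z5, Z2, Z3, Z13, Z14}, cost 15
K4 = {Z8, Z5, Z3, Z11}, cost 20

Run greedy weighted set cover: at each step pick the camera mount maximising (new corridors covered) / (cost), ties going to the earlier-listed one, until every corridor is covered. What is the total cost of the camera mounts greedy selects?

Pick 1: K2 adds 4 new (Z3, Z13, Z11, Z14) at cost 3 (ratio 4/3).
Pick 2: K1 adds 3 new (Z8, Z5, Z2) at cost 17 (ratio 3/17).
Greedy total cost: 3 + 17 = 20.

20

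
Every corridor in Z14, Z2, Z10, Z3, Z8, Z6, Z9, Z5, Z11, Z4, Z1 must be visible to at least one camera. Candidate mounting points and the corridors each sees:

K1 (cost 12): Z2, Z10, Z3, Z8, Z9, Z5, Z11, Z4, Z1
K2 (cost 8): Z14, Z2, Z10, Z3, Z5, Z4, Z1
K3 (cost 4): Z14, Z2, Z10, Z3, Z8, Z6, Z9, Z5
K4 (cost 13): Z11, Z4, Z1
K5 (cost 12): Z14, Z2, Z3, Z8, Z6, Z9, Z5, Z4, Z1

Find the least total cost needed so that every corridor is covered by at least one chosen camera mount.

K1, K3 cover every corridor at cost 12 + 4 = 16.
Any cover uses at least 2 camera mounts; among all covering selections none totals below 16.

16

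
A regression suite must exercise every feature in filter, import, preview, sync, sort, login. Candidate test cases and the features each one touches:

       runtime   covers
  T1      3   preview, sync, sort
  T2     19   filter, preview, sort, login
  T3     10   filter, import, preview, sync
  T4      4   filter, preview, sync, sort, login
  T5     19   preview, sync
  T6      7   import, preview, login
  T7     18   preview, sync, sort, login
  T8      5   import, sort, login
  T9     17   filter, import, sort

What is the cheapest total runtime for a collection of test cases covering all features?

T4, T8 cover every feature at runtime 4 + 5 = 9.
Any cover uses at least 2 test cases; among all covering selections none totals below 9.

9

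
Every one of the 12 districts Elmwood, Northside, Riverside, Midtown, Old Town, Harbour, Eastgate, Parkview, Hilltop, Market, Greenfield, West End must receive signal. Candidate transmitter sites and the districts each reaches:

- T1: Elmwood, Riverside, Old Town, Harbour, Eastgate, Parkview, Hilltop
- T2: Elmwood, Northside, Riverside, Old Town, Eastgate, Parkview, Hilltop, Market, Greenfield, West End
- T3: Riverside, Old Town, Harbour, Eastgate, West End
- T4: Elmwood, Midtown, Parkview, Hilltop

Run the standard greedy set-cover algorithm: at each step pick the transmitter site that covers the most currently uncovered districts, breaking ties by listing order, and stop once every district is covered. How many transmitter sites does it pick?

Pick 1: T2 covers 10 new districts (Elmwood, Northside, Riverside, Old Town, Eastgate, Parkview, Hilltop, Market, Greenfield, West End).
Pick 2: T1 covers 1 new districts (Harbour).
Pick 3: T4 covers 1 new districts (Midtown).
Greedy uses 3 transmitter sites.

3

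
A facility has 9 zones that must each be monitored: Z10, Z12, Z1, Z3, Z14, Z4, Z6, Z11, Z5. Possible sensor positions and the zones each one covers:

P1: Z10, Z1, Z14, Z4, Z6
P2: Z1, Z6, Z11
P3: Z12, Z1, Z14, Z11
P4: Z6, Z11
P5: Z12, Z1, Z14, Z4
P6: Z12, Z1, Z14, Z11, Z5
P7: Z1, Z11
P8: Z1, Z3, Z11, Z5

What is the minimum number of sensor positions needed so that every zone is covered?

P1, P3, P8 together cover {Z10, Z12, Z1, Z3, Z14, Z4, Z6, Z11, Z5} — every zone.
No 2 of the 8 sensor positions cover everything (all 28 pairs fall short), so 3 is minimum.

3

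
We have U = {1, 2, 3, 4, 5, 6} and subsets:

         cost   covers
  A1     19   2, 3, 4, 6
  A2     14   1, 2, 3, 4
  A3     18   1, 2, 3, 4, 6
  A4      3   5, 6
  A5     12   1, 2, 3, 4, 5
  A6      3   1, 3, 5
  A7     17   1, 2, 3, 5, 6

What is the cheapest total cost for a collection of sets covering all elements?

15

A4, A5 cover every element at cost 3 + 12 = 15.
Any cover uses at least 2 sets; among all covering selections none totals below 15.
Greedy by coverage-per-cost would pick A6, A4, A5 for 18 — worse than the optimum 15.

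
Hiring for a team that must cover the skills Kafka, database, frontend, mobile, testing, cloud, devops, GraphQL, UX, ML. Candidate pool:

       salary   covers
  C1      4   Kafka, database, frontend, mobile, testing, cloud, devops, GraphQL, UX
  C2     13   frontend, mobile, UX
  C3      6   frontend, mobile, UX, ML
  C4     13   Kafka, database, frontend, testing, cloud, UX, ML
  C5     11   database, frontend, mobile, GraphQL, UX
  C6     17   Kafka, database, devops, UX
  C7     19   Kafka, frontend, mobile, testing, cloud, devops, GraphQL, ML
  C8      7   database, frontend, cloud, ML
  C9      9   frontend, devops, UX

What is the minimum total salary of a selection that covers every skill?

C1, C3 cover every skill at salary 4 + 6 = 10.
Any cover uses at least 2 candidates; among all covering selections none totals below 10.

10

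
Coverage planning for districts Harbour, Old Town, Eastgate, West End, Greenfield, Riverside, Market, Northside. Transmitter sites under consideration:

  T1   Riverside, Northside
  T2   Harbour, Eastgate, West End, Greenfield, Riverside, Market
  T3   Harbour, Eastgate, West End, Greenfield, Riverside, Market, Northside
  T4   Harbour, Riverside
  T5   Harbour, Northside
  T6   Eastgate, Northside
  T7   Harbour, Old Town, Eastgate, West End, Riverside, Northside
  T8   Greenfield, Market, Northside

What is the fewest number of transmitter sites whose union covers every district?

T2, T7 together cover {Harbour, Old Town, Eastgate, West End, Greenfield, Riverside, Market, Northside} — every district.
No single transmitter site contains all 8 districts, so 2 is optimal.

2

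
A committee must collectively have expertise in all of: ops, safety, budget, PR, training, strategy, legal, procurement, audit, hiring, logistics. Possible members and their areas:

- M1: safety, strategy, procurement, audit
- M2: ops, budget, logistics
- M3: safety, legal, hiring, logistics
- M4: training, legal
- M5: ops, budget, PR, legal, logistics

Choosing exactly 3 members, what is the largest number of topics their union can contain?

Choosing M1, M3, M5 covers {ops, safety, budget, PR, strategy, legal, procurement, audit, hiring, logistics} — 10 topics.
No choice of 3 members does better; here training is left uncovered.

10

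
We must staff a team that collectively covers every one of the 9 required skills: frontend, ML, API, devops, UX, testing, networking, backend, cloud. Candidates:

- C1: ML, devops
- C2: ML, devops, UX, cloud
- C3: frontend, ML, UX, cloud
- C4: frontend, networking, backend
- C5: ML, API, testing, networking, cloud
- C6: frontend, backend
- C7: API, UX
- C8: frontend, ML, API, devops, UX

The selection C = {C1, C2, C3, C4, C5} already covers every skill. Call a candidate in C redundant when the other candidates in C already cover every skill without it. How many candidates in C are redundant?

Drop C1: the rest still cover every skill — redundant.
Drop C2: the rest still cover every skill — redundant.
Drop C3: the rest still cover every skill — redundant.
Drop C4: backend uncovered — not redundant.
Drop C5: API, testing uncovered — not redundant.
3 redundant: C1, C2, C3.

3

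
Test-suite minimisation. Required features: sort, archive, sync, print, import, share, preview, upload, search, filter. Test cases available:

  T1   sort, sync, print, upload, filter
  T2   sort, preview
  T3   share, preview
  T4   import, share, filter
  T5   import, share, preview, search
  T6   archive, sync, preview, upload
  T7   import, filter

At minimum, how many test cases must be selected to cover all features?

3

T1, T5, T6 together cover {sort, archive, sync, print, import, share, preview, upload, search, filter} — every feature.
No 2 of the 7 test cases cover everything (all 21 pairs fall short), so 3 is minimum.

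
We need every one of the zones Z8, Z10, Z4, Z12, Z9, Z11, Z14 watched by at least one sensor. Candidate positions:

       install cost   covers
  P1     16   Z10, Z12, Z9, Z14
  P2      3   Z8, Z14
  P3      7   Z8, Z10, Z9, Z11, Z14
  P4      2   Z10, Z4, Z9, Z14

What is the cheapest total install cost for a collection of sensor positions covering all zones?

25

P1, P3, P4 cover every zone at install cost 16 + 7 + 2 = 25.
Any cover uses at least 3 sensor positions; among all covering selections none totals below 25.
Greedy by coverage-per-install cost would pick P4, P2, P3, P1 for 28 — worse than the optimum 25.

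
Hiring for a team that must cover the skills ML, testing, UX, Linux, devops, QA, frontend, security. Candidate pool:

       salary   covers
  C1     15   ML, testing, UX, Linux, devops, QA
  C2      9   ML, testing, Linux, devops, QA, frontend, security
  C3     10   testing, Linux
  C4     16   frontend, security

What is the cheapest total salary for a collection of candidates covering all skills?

24

C1, C2 cover every skill at salary 15 + 9 = 24.
Any cover uses at least 2 candidates; among all covering selections none totals below 24.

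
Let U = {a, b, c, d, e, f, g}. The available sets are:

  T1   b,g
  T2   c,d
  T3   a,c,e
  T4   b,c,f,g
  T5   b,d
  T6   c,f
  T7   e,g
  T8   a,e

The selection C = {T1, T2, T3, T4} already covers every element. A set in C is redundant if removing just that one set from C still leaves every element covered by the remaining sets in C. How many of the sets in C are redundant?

1

Drop T1: the rest still cover every element — redundant.
Drop T2: d uncovered — not redundant.
Drop T3: a, e uncovered — not redundant.
Drop T4: f uncovered — not redundant.
1 redundant: T1.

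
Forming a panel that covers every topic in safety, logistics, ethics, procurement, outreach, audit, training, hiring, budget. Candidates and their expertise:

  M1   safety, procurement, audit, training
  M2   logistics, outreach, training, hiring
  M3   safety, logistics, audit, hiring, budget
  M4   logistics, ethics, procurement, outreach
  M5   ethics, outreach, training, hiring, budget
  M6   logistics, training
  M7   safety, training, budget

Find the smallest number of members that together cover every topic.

M1, M2, M5 together cover {safety, logistics, ethics, procurement, outreach, audit, training, hiring, budget} — every topic.
No 2 of the 7 members cover everything (all 21 pairs fall short), so 3 is minimum.

3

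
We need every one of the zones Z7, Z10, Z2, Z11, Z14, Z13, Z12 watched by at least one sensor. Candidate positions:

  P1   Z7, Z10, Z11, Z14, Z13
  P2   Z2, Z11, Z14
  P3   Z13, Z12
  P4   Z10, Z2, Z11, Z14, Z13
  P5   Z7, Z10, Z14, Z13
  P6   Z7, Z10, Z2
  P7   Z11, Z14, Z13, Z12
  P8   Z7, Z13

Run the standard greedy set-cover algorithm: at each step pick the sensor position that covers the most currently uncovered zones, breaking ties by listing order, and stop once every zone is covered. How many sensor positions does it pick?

Pick 1: P1 covers 5 new zones (Z7, Z10, Z11, Z14, Z13).
Pick 2: P2 covers 1 new zones (Z2).
Pick 3: P3 covers 1 new zones (Z12).
Greedy uses 3 sensor positions. (The true minimum is 2.)

3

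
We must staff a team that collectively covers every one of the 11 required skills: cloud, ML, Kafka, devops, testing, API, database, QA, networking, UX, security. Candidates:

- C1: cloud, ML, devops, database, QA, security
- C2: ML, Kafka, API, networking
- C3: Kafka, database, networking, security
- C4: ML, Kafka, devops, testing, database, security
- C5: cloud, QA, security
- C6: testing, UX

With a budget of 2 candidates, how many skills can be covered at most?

Choosing C1, C2 covers {cloud, ML, Kafka, devops, API, database, QA, networking, security} — 9 skills.
No choice of 2 candidates does better; here testing, UX are left uncovered.

9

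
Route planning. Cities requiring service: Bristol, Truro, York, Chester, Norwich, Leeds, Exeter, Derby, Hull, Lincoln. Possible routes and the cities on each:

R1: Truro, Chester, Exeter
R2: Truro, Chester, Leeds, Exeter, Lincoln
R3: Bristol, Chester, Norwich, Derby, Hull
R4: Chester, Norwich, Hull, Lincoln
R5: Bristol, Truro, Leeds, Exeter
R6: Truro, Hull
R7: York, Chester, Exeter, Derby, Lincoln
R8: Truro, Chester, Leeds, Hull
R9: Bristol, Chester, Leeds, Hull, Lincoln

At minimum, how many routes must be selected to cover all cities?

3

R2, R3, R7 together cover {Bristol, Truro, York, Chester, Norwich, Leeds, Exeter, Derby, Hull, Lincoln} — every city.
No 2 of the 9 routes cover everything (all 36 pairs fall short), so 3 is minimum.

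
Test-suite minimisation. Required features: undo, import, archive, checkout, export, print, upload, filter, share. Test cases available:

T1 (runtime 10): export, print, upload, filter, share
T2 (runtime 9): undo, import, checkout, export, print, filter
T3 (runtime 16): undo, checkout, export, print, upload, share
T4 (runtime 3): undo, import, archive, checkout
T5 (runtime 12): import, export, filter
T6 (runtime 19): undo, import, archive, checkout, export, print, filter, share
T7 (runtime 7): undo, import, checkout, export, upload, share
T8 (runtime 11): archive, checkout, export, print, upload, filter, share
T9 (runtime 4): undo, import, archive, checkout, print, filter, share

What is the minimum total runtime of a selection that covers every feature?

T7, T9 cover every feature at runtime 7 + 4 = 11.
Any cover uses at least 2 test cases; among all covering selections none totals below 11.

11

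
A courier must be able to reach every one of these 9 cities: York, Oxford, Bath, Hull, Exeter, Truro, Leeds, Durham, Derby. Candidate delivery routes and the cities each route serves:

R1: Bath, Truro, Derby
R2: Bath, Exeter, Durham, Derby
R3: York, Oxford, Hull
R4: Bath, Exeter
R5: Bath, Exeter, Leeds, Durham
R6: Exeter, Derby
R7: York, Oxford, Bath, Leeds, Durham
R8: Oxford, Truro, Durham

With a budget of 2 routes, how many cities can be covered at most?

Choosing R1, R7 covers {York, Oxford, Bath, Truro, Leeds, Durham, Derby} — 7 cities.
No choice of 2 routes does better; here Hull, Exeter are left uncovered.

7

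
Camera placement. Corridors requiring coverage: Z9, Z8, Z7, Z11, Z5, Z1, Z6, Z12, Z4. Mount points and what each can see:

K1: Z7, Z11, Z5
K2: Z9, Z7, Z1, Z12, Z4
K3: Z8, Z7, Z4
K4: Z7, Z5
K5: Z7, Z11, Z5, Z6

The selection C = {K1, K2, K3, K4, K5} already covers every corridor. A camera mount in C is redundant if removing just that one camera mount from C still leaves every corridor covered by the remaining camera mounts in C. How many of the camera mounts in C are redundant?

Drop K1: the rest still cover every corridor — redundant.
Drop K2: Z9, Z1, Z12 uncovered — not redundant.
Drop K3: Z8 uncovered — not redundant.
Drop K4: the rest still cover every corridor — redundant.
Drop K5: Z6 uncovered — not redundant.
2 redundant: K1, K4.

2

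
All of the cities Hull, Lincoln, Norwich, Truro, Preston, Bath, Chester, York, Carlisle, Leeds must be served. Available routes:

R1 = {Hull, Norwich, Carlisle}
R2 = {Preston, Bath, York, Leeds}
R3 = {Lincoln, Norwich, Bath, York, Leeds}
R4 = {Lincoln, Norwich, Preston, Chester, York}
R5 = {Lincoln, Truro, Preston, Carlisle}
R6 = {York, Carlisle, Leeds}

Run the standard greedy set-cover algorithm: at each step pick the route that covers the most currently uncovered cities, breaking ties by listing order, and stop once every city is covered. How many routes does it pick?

4

Pick 1: R3 covers 5 new cities (Lincoln, Norwich, Bath, York, Leeds).
Pick 2: R5 covers 3 new cities (Truro, Preston, Carlisle).
Pick 3: R1 covers 1 new cities (Hull).
Pick 4: R4 covers 1 new cities (Chester).
Greedy uses 4 routes.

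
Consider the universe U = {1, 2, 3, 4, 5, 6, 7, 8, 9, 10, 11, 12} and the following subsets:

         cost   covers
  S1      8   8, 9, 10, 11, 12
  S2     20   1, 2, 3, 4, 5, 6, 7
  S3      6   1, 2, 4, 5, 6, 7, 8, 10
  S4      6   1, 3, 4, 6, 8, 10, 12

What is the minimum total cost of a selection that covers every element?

20

S1, S3, S4 cover every element at cost 8 + 6 + 6 = 20.
Any cover uses at least 2 sets; among all covering selections none totals below 20.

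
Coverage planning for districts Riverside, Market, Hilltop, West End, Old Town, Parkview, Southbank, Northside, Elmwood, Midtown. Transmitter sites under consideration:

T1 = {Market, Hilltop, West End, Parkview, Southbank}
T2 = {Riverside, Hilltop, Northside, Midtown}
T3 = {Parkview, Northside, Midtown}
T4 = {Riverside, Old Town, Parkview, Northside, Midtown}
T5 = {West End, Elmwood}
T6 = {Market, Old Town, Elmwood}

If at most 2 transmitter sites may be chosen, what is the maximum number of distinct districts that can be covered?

Choosing T1, T4 covers {Riverside, Market, Hilltop, West End, Old Town, Parkview, Southbank, Northside, Midtown} — 9 districts.
No choice of 2 transmitter sites does better; here Elmwood is left uncovered.

9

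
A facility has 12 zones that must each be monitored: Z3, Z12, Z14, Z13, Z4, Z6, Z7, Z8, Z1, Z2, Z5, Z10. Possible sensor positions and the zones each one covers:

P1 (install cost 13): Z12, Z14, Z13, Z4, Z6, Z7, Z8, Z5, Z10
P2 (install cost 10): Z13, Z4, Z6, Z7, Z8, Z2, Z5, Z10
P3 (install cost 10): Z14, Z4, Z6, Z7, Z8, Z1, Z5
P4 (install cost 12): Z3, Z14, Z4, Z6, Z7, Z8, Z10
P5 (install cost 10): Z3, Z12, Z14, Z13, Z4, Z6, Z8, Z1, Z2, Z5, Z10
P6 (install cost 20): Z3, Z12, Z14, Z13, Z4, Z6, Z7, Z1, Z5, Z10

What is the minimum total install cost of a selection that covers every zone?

P2, P5 cover every zone at install cost 10 + 10 = 20.
Any cover uses at least 2 sensor positions; among all covering selections none totals below 20.

20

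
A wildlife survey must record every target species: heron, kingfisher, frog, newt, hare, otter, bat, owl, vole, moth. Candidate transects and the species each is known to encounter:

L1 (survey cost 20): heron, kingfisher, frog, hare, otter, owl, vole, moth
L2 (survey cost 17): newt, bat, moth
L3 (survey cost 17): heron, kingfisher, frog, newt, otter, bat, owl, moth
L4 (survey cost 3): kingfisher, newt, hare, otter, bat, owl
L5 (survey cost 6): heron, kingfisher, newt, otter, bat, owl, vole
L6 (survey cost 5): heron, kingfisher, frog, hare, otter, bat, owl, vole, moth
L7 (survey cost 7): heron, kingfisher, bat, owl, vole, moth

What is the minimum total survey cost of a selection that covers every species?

8

L4, L6 cover every species at survey cost 3 + 5 = 8.
Any cover uses at least 2 transects; among all covering selections none totals below 8.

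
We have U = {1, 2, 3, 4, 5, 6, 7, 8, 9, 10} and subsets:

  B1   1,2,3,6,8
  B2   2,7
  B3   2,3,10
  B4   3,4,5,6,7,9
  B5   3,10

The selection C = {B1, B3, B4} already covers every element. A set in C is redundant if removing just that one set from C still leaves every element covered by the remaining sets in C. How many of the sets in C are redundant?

0

Drop B1: 1, 8 uncovered — not redundant.
Drop B3: 10 uncovered — not redundant.
Drop B4: 4, 5, 7, 9 uncovered — not redundant.
None of the sets in C is redundant.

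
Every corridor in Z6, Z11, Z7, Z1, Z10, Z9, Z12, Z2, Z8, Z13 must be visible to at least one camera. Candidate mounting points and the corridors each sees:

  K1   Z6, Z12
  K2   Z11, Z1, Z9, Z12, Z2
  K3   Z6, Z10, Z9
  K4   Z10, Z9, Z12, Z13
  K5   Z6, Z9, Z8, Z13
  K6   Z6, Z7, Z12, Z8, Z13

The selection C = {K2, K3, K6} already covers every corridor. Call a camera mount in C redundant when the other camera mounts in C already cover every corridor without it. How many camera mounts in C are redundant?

Drop K2: Z11, Z1, Z2 uncovered — not redundant.
Drop K3: Z10 uncovered — not redundant.
Drop K6: Z7, Z8, Z13 uncovered — not redundant.
None of the camera mounts in C is redundant.

0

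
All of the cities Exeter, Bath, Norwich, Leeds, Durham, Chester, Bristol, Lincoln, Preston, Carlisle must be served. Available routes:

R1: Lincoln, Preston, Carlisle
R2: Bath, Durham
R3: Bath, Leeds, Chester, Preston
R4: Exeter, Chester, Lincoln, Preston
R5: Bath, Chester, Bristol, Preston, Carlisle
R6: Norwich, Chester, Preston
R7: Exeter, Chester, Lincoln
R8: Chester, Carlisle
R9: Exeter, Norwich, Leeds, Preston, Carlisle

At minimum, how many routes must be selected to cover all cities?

4

R1, R2, R5, R9 together cover {Exeter, Bath, Norwich, Leeds, Durham, Chester, Bristol, Lincoln, Preston, Carlisle} — every city.
No 3 of the 9 routes cover everything (all 84 triples fall short), so 4 is minimum.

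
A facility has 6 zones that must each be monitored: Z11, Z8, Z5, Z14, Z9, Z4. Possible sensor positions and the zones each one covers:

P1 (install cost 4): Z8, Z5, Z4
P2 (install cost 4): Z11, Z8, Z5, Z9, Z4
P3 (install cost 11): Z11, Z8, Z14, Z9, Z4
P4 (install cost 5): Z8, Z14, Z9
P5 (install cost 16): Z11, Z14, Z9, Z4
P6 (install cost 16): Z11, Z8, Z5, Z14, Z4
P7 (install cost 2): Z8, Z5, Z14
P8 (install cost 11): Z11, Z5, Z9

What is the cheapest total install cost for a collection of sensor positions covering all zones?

6

P2, P7 cover every zone at install cost 4 + 2 = 6.
Any cover uses at least 2 sensor positions; among all covering selections none totals below 6.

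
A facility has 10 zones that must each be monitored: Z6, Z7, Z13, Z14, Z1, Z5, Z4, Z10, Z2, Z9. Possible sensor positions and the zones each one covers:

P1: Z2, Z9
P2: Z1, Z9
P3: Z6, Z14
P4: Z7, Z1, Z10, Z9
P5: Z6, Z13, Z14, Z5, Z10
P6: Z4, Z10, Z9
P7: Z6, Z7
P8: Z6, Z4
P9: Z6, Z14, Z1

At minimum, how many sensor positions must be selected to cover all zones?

4

P1, P4, P5, P6 together cover {Z6, Z7, Z13, Z14, Z1, Z5, Z4, Z10, Z2, Z9} — every zone.
No 3 of the 9 sensor positions cover everything (all 84 triples fall short), so 4 is minimum.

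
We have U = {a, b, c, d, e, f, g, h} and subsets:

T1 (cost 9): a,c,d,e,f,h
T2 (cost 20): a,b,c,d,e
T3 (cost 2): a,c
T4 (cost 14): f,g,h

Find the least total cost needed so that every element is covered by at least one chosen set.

34

T2, T4 cover every element at cost 20 + 14 = 34.
Any cover uses at least 2 sets; among all covering selections none totals below 34.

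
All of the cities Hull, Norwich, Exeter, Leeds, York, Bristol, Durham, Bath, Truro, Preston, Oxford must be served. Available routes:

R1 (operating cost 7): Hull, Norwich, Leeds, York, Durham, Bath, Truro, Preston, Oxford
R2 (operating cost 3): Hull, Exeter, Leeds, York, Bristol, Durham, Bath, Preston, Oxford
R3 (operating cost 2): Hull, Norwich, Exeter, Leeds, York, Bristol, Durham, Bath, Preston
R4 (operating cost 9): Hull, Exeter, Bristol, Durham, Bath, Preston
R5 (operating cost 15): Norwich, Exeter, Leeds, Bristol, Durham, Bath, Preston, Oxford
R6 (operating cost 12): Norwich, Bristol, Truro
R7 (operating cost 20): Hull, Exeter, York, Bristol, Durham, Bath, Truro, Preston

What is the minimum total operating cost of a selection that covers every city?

9

R1, R3 cover every city at operating cost 7 + 2 = 9.
Any cover uses at least 2 routes; among all covering selections none totals below 9.
Greedy by coverage-per-operating cost would pick R3, R2, R1 for 12 — worse than the optimum 9.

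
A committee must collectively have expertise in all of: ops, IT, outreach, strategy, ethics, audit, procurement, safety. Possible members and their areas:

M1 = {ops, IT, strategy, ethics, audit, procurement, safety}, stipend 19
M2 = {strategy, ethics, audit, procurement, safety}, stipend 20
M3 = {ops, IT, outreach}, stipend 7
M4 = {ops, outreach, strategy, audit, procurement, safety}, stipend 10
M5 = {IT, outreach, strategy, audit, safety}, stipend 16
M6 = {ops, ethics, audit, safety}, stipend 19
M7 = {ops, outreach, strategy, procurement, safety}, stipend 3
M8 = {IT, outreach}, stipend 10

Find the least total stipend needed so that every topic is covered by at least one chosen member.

22

M1, M7 cover every topic at stipend 19 + 3 = 22.
Any cover uses at least 2 members; among all covering selections none totals below 22.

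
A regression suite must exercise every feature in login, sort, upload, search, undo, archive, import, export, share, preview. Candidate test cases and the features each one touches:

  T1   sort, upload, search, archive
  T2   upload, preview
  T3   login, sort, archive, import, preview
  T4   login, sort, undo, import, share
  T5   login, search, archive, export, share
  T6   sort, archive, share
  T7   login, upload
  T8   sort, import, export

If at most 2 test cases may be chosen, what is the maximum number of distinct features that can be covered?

Choosing T1, T4 covers {login, sort, upload, search, undo, archive, import, share} — 8 features.
No choice of 2 test cases does better; here export, preview are left uncovered.

8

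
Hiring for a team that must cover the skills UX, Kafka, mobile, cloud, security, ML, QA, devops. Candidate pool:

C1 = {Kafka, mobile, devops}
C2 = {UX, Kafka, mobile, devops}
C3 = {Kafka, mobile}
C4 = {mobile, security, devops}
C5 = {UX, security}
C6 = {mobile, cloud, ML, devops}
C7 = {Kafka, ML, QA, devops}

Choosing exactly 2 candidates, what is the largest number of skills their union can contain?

6

Choosing C2, C6 covers {UX, Kafka, mobile, cloud, ML, devops} — 6 skills.
No choice of 2 candidates does better; here security, QA are left uncovered.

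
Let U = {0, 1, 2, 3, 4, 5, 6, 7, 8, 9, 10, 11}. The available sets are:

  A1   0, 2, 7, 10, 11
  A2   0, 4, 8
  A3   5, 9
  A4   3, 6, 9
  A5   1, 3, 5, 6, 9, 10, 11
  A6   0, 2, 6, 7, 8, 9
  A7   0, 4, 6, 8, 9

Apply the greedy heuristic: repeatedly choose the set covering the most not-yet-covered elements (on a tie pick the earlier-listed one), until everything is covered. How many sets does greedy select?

Pick 1: A5 covers 7 new elements (1, 3, 5, 6, 9, 10, 11).
Pick 2: A6 covers 4 new elements (0, 2, 7, 8).
Pick 3: A2 covers 1 new elements (4).
Greedy uses 3 sets.

3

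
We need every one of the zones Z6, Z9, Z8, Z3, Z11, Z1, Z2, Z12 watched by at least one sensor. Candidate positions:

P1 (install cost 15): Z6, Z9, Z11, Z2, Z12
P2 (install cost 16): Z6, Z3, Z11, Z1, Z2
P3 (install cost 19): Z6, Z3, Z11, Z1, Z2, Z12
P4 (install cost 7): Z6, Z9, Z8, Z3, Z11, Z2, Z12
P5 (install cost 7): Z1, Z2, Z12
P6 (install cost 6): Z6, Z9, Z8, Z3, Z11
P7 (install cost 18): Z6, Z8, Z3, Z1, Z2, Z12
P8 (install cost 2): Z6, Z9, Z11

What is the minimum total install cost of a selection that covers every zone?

13

P5, P6 cover every zone at install cost 7 + 6 = 13.
Any cover uses at least 2 sensor positions; among all covering selections none totals below 13.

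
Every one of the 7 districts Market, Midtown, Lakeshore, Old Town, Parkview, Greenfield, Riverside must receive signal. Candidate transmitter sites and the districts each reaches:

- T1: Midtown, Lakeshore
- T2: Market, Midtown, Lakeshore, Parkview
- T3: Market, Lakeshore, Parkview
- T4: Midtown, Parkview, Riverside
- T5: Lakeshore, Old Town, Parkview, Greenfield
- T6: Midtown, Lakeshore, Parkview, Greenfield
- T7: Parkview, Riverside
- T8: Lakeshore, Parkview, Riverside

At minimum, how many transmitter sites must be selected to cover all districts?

3

T2, T4, T5 together cover {Market, Midtown, Lakeshore, Old Town, Parkview, Greenfield, Riverside} — every district.
No 2 of the 8 transmitter sites cover everything (all 28 pairs fall short), so 3 is minimum.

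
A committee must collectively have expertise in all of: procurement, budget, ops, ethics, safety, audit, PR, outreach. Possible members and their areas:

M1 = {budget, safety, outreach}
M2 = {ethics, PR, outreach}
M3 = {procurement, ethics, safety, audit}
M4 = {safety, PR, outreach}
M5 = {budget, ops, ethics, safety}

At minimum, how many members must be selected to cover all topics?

M2, M3, M5 together cover {procurement, budget, ops, ethics, safety, audit, PR, outreach} — every topic.
No 2 of the 5 members cover everything (all 10 pairs fall short), so 3 is minimum.
Greedy (largest uncovered first) would take M3, M1, M2, M5 — 4 members — but 3 suffice.

3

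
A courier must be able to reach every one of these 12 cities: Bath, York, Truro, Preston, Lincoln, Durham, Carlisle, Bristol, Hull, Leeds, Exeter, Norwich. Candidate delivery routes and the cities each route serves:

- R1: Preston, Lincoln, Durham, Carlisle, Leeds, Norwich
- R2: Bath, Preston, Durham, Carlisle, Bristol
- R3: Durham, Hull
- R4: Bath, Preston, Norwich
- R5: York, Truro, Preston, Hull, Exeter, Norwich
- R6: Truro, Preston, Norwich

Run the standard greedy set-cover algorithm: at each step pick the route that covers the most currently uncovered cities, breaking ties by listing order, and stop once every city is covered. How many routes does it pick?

3

Pick 1: R1 covers 6 new cities (Preston, Lincoln, Durham, Carlisle, Leeds, Norwich).
Pick 2: R5 covers 4 new cities (York, Truro, Hull, Exeter).
Pick 3: R2 covers 2 new cities (Bath, Bristol).
Greedy uses 3 routes.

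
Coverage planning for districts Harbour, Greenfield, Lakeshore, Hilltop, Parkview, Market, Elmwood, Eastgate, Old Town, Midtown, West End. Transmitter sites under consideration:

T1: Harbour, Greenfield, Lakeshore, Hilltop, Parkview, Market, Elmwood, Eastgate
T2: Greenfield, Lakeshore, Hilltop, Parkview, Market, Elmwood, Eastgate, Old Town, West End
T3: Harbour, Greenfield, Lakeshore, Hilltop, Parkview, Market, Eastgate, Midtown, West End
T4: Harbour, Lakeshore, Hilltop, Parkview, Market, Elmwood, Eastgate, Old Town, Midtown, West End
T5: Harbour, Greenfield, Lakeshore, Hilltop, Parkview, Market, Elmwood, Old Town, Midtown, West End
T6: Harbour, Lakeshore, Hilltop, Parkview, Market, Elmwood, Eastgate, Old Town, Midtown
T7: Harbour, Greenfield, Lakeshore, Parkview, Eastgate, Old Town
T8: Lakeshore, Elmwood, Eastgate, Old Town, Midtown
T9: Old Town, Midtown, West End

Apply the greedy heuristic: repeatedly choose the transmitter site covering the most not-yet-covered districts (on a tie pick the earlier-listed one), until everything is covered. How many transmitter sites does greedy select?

2

Pick 1: T4 covers 10 new districts (Harbour, Lakeshore, Hilltop, Parkview, Market, Elmwood, Eastgate, Old Town, Midtown, West End).
Pick 2: T1 covers 1 new districts (Greenfield).
Greedy uses 2 transmitter sites.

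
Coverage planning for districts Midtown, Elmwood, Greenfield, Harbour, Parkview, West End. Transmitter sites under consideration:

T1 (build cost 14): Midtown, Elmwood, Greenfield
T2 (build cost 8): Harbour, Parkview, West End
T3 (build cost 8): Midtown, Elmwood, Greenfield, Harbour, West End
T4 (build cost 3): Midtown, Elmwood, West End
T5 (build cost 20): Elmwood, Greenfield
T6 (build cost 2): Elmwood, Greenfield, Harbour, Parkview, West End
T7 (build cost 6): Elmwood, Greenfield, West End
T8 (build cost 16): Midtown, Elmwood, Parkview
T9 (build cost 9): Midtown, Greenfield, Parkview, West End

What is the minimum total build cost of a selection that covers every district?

5

T4, T6 cover every district at build cost 3 + 2 = 5.
Any cover uses at least 2 transmitter sites; among all covering selections none totals below 5.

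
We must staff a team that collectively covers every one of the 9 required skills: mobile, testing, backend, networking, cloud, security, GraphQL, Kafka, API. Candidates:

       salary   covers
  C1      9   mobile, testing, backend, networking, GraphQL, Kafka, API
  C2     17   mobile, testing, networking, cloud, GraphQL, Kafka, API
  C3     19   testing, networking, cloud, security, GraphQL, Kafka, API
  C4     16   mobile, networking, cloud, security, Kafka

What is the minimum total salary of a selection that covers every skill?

C1, C4 cover every skill at salary 9 + 16 = 25.
Any cover uses at least 2 candidates; among all covering selections none totals below 25.

25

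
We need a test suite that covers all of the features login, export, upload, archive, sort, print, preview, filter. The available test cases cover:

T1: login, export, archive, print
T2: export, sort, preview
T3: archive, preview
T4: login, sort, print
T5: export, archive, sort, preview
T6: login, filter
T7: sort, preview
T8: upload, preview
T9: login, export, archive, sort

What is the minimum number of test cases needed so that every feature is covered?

4

T1, T2, T6, T8 together cover {login, export, upload, archive, sort, print, preview, filter} — every feature.
No 3 of the 9 test cases cover everything (all 84 triples fall short), so 4 is minimum.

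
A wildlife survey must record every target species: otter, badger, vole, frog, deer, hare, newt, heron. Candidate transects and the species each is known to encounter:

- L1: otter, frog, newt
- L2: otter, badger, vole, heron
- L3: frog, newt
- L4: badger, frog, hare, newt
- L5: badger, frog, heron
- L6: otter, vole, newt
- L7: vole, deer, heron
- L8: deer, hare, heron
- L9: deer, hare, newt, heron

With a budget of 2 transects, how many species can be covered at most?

Choosing L2, L4 covers {otter, badger, vole, frog, hare, newt, heron} — 7 species.
No choice of 2 transects does better; here deer is left uncovered.

7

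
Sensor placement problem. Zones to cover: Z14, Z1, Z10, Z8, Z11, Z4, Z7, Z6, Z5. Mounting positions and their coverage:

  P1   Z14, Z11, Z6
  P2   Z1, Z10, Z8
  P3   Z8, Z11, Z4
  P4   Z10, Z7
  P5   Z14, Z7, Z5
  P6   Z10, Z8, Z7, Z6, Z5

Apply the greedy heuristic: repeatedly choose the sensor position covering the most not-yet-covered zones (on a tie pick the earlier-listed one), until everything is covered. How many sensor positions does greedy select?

Pick 1: P6 covers 5 new zones (Z10, Z8, Z7, Z6, Z5).
Pick 2: P1 covers 2 new zones (Z14, Z11).
Pick 3: P2 covers 1 new zones (Z1).
Pick 4: P3 covers 1 new zones (Z4).
Greedy uses 4 sensor positions.

4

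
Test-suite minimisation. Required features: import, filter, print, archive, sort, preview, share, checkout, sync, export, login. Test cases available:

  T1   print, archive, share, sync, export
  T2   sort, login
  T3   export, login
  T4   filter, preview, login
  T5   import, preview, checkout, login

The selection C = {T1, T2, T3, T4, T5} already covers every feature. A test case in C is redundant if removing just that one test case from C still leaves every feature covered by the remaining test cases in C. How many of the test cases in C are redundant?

1

Drop T1: print, archive, share, sync uncovered — not redundant.
Drop T2: sort uncovered — not redundant.
Drop T3: the rest still cover every feature — redundant.
Drop T4: filter uncovered — not redundant.
Drop T5: import, checkout uncovered — not redundant.
1 redundant: T3.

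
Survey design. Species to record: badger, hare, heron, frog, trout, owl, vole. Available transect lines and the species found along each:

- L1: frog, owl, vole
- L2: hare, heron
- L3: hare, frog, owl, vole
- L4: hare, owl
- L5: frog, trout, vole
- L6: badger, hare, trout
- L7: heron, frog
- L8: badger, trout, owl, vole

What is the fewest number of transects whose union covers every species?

L1, L2, L6 together cover {badger, hare, heron, frog, trout, owl, vole} — every species.
No 2 of the 8 transects cover everything (all 28 pairs fall short), so 3 is minimum.

3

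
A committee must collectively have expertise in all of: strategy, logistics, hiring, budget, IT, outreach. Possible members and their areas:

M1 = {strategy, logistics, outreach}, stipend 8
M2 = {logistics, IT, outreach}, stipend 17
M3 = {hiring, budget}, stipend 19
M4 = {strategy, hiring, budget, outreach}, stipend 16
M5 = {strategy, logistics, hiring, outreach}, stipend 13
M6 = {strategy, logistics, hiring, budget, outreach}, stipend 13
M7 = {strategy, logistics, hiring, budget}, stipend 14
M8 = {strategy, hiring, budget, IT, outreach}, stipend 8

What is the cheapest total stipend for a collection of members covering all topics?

M1, M8 cover every topic at stipend 8 + 8 = 16.
Any cover uses at least 2 members; among all covering selections none totals below 16.

16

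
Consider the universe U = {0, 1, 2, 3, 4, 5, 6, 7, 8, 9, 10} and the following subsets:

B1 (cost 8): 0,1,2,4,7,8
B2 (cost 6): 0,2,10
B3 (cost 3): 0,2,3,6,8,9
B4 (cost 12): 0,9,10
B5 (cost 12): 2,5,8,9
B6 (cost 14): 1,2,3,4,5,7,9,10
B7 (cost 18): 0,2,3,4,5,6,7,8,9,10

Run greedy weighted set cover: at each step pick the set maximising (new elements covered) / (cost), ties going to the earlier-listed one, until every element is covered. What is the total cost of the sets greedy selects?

Pick 1: B3 adds 6 new (0, 2, 3, 6, 8, 9) at cost 3 (ratio 6/3).
Pick 2: B1 adds 3 new (1, 4, 7) at cost 8 (ratio 3/8).
Pick 3: B2 adds 1 new (10) at cost 6 (ratio 1/6).
Pick 4: B5 adds 1 new (5) at cost 12 (ratio 1/12).
Greedy total cost: 3 + 8 + 6 + 12 = 29. (The true optimum is 17, so greedy overshoots here.)

29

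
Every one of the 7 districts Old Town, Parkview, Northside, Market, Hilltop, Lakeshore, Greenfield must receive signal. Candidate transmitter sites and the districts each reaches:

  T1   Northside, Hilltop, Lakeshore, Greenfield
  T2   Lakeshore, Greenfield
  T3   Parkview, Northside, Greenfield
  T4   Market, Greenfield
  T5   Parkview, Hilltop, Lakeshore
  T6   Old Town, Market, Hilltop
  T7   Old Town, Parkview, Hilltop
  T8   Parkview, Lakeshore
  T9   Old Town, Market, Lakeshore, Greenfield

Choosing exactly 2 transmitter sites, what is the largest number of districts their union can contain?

Choosing T1, T6 covers {Old Town, Northside, Market, Hilltop, Lakeshore, Greenfield} — 6 districts.
No choice of 2 transmitter sites does better; here Parkview is left uncovered.

6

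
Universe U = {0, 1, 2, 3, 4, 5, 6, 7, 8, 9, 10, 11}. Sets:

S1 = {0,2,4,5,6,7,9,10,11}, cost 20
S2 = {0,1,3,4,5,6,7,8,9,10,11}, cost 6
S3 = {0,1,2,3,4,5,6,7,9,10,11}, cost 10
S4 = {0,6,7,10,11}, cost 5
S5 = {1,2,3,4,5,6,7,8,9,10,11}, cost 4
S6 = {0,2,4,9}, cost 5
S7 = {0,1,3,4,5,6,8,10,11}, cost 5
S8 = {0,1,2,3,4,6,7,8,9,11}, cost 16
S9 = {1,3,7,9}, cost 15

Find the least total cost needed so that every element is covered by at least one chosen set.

S4, S5 cover every element at cost 5 + 4 = 9.
Any cover uses at least 2 sets; among all covering selections none totals below 9.

9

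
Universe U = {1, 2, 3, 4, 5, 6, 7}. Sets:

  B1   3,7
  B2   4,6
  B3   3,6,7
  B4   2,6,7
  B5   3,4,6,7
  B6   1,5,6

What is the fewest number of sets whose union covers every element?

B4, B5, B6 together cover {1, 2, 3, 4, 5, 6, 7} — every element.
No 2 of the 6 sets cover everything (all 15 pairs fall short), so 3 is minimum.

3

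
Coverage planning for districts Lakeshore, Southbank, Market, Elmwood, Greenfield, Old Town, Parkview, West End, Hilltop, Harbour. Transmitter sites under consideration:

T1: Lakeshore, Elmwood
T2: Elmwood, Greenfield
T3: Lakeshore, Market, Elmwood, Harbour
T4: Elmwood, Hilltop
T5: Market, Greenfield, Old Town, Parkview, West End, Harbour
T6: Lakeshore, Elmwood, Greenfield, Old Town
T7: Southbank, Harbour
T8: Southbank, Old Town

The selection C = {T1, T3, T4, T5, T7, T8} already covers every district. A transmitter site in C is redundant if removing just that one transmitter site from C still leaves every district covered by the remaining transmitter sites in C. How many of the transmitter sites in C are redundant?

4

Drop T1: the rest still cover every district — redundant.
Drop T3: the rest still cover every district — redundant.
Drop T4: Hilltop uncovered — not redundant.
Drop T5: Greenfield, Parkview, West End uncovered — not redundant.
Drop T7: the rest still cover every district — redundant.
Drop T8: the rest still cover every district — redundant.
4 redundant: T1, T3, T7, T8.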